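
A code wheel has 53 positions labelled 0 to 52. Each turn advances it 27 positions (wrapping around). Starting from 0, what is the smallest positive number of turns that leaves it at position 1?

2

27·2 = 54 = 1·53 + 1, so 27⁻¹ ≡ 2 (mod 53).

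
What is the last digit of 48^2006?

Last digits of 8^n: 8, 4, 2, 6 (period 4).
2006 mod 4 = 2, so the last digit matches 8^2 = 4.

4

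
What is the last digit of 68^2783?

The units digit of 68^n cycles with period 4: 8, 4, 2, 6, …
2783 mod 4 = 3, so the last digit matches 8^3 = 2.

2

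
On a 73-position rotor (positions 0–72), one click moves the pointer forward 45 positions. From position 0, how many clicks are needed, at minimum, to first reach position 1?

13

45·13 = 585 = 8·73 + 1, so 45⁻¹ ≡ 13 (mod 73).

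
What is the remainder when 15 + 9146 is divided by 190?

41

Dividing 9146 by 190 gives quotient 48 and remainder 26.
(15 + 26) mod 190 = 41.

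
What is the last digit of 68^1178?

4

Powers of 8 mod 10 repeat with period 4: 8, 4, 2, 6.
1178 mod 4 = 2, so the last digit matches 8^2 = 4.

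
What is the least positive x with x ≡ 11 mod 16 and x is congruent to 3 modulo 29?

x ≡ 11 (mod 16) gives x ∈ {11, 27, 43, 59, 75, 91, 107, 123, …}.
The first of these with x mod 29 = 3 is 235.

235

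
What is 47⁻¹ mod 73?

14

73 = 1·47 + 26
47 = 1·26 + 21
26 = 1·21 + 5
21 = 4·5 + 1
5 = 5·1 + 0
Back-substituting gives 47·14 ≡ 1 (mod 73).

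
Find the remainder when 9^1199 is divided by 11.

5

Successive squares of 9 mod 11: 9^1≡9, 9^2≡4, 9^4≡5, 9^8≡3, 9^16≡9, 9^32≡4, 9^64≡5, 9^128≡3, 9^256≡9, 9^512≡4, 9^1024≡5.
Since 1199 = 1 + 2 + 4 + 8 + 32 + 128 + 1024 in binary, 9^1199 ≡ 9·4·5·3·4·3·5 ≡ 5 (mod 11).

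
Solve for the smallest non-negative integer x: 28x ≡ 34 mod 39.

4

The inverse of 28 mod 39 is 7 (since 28·7 = 196 ≡ 1).
So x ≡ 7·34 = 238 ≡ 4 (mod 39).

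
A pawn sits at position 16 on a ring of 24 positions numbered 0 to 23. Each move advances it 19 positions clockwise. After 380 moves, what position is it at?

12

380·19 = 7220.
7220 = 300·24 + 20, so 7220 mod 24 = 20.
(16 + 20) mod 24 = 12.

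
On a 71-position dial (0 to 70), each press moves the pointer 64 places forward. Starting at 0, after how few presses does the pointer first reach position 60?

The inverse of 64 mod 71 is 10 (since 64·10 = 640 ≡ 1).
So x ≡ 10·60 = 600 ≡ 32 (mod 71).
Check: 64·32 = 2048 = 28·71 + 60.

32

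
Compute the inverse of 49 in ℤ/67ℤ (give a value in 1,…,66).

49·26 = 1274 = 19·67 + 1, so 49⁻¹ ≡ 26 (mod 67).

26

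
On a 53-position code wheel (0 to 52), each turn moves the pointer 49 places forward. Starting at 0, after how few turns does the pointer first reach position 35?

49⁻¹ ≡ 13 (mod 53) because 49·13 = 637 = 12·53 + 1.
Multiplying both sides by 13: x ≡ 13·35 = 455 ≡ 31 (mod 53).
Check: 49·31 = 1519 = 28·53 + 35.

31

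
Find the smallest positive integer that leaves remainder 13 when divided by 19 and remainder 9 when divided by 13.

Since 13·3 ≡ 1 (mod 19), take x = 9 + 13·((13−9)·3 mod 19) = 9 + 13·12 = 165.
Check: 165 mod 19 = 13, 165 mod 13 = 9.

165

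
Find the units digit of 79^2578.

Powers of 9 mod 10 repeat with period 2: 9, 1.
2578 leaves remainder 0 on division by 2, so 79^2578 ends in 1.

1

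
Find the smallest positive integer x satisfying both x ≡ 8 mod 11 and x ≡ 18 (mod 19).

151

x ≡ 8 (mod 11) gives x ∈ {8, 19, 30, 41, 52, 63, 74, 85, …}.
The first of these with x mod 19 = 18 is 151.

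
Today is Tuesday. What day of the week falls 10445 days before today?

10445 mod 7 = 1 (since 1492·7 = 10444).
Tuesday − 1 day → Monday.

Monday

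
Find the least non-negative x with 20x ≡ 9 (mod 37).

The inverse of 20 mod 37 is 13 (since 20·13 = 260 ≡ 1).
So x ≡ 13·9 = 117 ≡ 6 (mod 37).

6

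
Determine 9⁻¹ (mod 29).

13

9·13 = 117 = 4·29 + 1, so 9⁻¹ ≡ 13 (mod 29).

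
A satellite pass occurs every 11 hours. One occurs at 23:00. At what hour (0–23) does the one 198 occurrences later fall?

17

198·11 = 2178.
2178 mod 24 = 18 (since 90·24 = 2160).
(23 + 18) mod 24 = 17.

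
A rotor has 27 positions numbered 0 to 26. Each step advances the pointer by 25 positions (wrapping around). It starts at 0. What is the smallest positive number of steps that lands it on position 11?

The inverse of 25 mod 27 is 13 (since 25·13 = 325 ≡ 1).
Multiplying both sides by 13: x ≡ 13·11 = 143 ≡ 8 (mod 27).

8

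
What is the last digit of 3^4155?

Powers of 3 mod 10 repeat with period 4: 3, 9, 7, 1.
4155 mod 4 = 3, so the last digit matches 3^3 = 7.

7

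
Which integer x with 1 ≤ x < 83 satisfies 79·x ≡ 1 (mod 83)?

62

83 = 1·79 + 4
79 = 19·4 + 3
4 = 1·3 + 1
3 = 3·1 + 0
Back-substituting gives 79·62 ≡ 1 (mod 83).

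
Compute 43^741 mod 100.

43

Successive squares of 43 mod 100: 43^1≡43, 43^2≡49, 43^4≡1, 43^8≡1, 43^16≡1, 43^32≡1, 43^64≡1, 43^128≡1, 43^256≡1, 43^512≡1.
741 = 1 + 4 + 32 + 64 + 128 + 512, so 43^741 ≡ 43·1·1·1·1·1 ≡ 43 (mod 100).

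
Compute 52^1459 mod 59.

33

Successive squares of 52 mod 59: 52^1≡52, 52^2≡49, 52^4≡41, 52^8≡29, 52^16≡15, 52^32≡48, 52^64≡3, 52^128≡9, 52^256≡22, 52^512≡12, 52^1024≡26.
1459 = 1 + 2 + 16 + 32 + 128 + 256 + 1024, so 52^1459 ≡ 52·49·15·48·9·22·26 ≡ 33 (mod 59).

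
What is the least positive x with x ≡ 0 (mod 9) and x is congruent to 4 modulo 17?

72

x ≡ 0 (mod 9) gives x ∈ {0, 9, 18, 27, 36, 45, 54, 63, …}.
The first of these with x mod 17 = 4 is 72.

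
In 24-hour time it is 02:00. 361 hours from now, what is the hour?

Dividing 361 by 24 gives quotient 15 and remainder 1.
(2 + 1) mod 24 = 3.

3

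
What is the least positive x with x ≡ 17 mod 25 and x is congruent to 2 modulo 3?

x ≡ 2 (mod 3) gives x ∈ {2, 5, 8, 11, 14, 17}.
The first of these with x mod 25 = 17 is 17.

17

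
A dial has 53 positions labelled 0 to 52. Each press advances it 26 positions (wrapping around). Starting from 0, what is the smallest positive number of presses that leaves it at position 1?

51

53 = 2·26 + 1
26 = 26·1 + 0
Back-substituting gives 26·51 ≡ 1 (mod 53).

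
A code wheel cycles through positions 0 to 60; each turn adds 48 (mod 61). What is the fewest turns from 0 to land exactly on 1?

14

48·14 = 672 = 11·61 + 1, so 48⁻¹ ≡ 14 (mod 61).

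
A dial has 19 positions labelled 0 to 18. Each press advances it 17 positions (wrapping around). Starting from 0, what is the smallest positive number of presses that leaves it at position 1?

9

17·9 = 153 = 8·19 + 1, so 17⁻¹ ≡ 9 (mod 19).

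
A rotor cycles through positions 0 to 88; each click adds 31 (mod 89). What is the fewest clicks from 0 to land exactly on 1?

31·23 = 713 = 8·89 + 1, so 31⁻¹ ≡ 23 (mod 89).

23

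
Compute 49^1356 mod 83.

Square-and-reduce mod 83: 49^1≡49, 49^2≡77, 49^4≡36, 49^8≡51, 49^16≡28, 49^32≡37, 49^64≡41, 49^128≡21, 49^256≡26, 49^512≡12, 49^1024≡61.
Since 1356 = 4 + 8 + 64 + 256 + 1024 in binary, 49^1356 ≡ 36·51·41·26·61 ≡ 38 (mod 83).

38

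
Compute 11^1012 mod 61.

1

Successive squares of 11 mod 61: 11^1≡11, 11^2≡60, 11^4≡1, 11^8≡1, 11^16≡1, 11^32≡1, 11^64≡1, 11^128≡1, 11^256≡1, 11^512≡1.
1012 = 4 + 16 + 32 + 64 + 128 + 256 + 512, so 11^1012 ≡ 1·1·1·1·1·1·1 ≡ 1 (mod 61).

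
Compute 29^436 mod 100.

By repeated squaring mod 100: 29^1≡29, 29^2≡41, 29^4≡81, 29^8≡61, 29^16≡21, 29^32≡41, 29^64≡81, 29^128≡61, 29^256≡21.
436 = 4 + 16 + 32 + 128 + 256, so 29^436 ≡ 81·21·41·61·21 ≡ 21 (mod 100).

21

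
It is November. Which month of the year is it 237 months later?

August

237 mod 12 = 9 (since 19·12 = 228).
November + 9 months → August.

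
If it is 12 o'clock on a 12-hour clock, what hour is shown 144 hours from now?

144 mod 12 = 0 (since 12·12 = 144).
12 + 0 → 12 on a 12-hour dial.

12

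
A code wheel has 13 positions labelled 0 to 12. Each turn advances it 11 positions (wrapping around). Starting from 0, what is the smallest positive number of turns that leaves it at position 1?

13 = 1·11 + 2
11 = 5·2 + 1
2 = 2·1 + 0
Back-substituting gives 11·6 ≡ 1 (mod 13).

6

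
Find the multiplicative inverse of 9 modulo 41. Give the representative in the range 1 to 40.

32

9·32 = 288 = 7·41 + 1, so 9⁻¹ ≡ 32 (mod 41).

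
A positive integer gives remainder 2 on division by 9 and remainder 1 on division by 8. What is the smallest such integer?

x ≡ 1 (mod 8) gives x ∈ {1, 9, 17, 25, 33, 41, 49, 57, …}.
The first of these with x mod 9 = 2 is 65.

65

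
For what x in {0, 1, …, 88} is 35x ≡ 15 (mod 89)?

64

The inverse of 35 mod 89 is 28 (since 35·28 = 980 ≡ 1).
So x ≡ 28·15 = 420 ≡ 64 (mod 89).
Check: 35·64 = 2240 = 25·89 + 15.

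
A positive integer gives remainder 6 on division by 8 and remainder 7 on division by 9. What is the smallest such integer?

70

x ≡ 6 (mod 8) gives x ∈ {6, 14, 22, 30, 38, 46, 54, 62, …}.
The first of these with x mod 9 = 7 is 70.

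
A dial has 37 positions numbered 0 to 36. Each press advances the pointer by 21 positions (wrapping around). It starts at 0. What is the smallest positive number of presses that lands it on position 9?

11

The inverse of 21 mod 37 is 30 (since 21·30 = 630 ≡ 1).
So x ≡ 30·9 = 270 ≡ 11 (mod 37).
Check: 21·11 = 231 = 6·37 + 9.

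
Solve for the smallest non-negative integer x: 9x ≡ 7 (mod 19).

The inverse of 9 mod 19 is 17 (since 9·17 = 153 ≡ 1).
Multiplying both sides by 17: x ≡ 17·7 = 119 ≡ 5 (mod 19).

5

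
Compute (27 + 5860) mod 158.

41

Dividing 5860 by 158 gives quotient 37 and remainder 14.
(27 + 14) mod 158 = 41.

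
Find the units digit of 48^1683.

2

The units digit of 48^n cycles with period 4: 8, 4, 2, 6, …
1683 mod 4 = 3, so the last digit matches 8^3 = 2.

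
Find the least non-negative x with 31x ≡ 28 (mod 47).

10

The inverse of 31 mod 47 is 44 (since 31·44 = 1364 ≡ 1).
So x ≡ 44·28 = 1232 ≡ 10 (mod 47).
Check: 31·10 = 310 = 6·47 + 28.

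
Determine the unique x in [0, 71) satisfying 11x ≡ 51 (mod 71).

24

11⁻¹ ≡ 13 (mod 71) because 11·13 = 143 = 2·71 + 1.
So x ≡ 13·51 = 663 ≡ 24 (mod 71).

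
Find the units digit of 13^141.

3

Powers of 3 mod 10 repeat with period 4: 3, 9, 7, 1.
141 leaves remainder 1 on division by 4, so 13^141 ends in 3.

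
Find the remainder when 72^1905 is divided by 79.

22

By repeated squaring mod 79: 72^1≡72, 72^2≡49, 72^4≡31, 72^8≡13, 72^16≡11, 72^32≡42, 72^64≡26, 72^128≡44, 72^256≡40, 72^512≡20, 72^1024≡5.
1905 = 1 + 16 + 32 + 64 + 256 + 512 + 1024, so 72^1905 ≡ 72·11·42·26·40·20·5 ≡ 22 (mod 79).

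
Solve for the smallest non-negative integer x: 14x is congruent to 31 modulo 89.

34

14⁻¹ ≡ 70 (mod 89) because 14·70 = 980 = 11·89 + 1.
So x ≡ 70·31 = 2170 ≡ 34 (mod 89).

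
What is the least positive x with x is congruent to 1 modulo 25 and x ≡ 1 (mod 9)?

x ≡ 1 (mod 9) gives x ∈ {1}.
The first of these with x mod 25 = 1 is 1.

1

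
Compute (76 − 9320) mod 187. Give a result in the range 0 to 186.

9320 = 49·187 + 157, so 9320 mod 187 = 157.
(76 − 157) mod 187 = 106.

106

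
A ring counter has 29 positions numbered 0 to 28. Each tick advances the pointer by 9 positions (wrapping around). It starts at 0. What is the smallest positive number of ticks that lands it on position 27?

The inverse of 9 mod 29 is 13 (since 9·13 = 117 ≡ 1).
So x ≡ 13·27 = 351 ≡ 3 (mod 29).

3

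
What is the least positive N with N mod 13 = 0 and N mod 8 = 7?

x ≡ 7 (mod 8) gives x ∈ {7, 15, 23, 31, 39}.
The first of these with x mod 13 = 0 is 39.

39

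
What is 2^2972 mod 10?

Powers of 2 mod 10 repeat with period 4: 2, 4, 8, 6.
2972 mod 4 = 0, so the last digit matches 2^4 = 6.

6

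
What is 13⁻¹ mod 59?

13·50 = 650 = 11·59 + 1, so 13⁻¹ ≡ 50 (mod 59).

50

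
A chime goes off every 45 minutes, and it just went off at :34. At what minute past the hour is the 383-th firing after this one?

383·45 = 17235.
Dividing 17235 by 60 gives quotient 287 and remainder 15.
(34 + 15) mod 60 = 49.

49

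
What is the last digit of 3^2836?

Powers of 3 mod 10 repeat with period 4: 3, 9, 7, 1.
2836 mod 4 = 0, so the last digit matches 3^4 = 1.

1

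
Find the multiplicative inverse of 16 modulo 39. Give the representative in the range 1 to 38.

16·22 = 352 = 9·39 + 1, so 16⁻¹ ≡ 22 (mod 39).

22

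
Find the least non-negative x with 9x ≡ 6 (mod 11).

8

The inverse of 9 mod 11 is 5 (since 9·5 = 45 ≡ 1).
So x ≡ 5·6 = 30 ≡ 8 (mod 11).
Check: 9·8 = 72 = 6·11 + 6.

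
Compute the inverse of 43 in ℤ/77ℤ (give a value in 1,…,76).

43·43 = 1849 = 24·77 + 1, so 43⁻¹ ≡ 43 (mod 77).

43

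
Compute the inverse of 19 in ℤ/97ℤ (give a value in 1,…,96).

46

97 = 5·19 + 2
19 = 9·2 + 1
2 = 2·1 + 0
Back-substituting gives 19·46 ≡ 1 (mod 97).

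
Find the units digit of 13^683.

7

Last digits of 3^n: 3, 9, 7, 1 (period 4).
683 leaves remainder 3 on division by 4, so 13^683 ends in 7.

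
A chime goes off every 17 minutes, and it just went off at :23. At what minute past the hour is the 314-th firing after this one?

314·17 = 5338.
5338 mod 60 = 58 (since 88·60 = 5280).
(23 + 58) mod 60 = 21.

21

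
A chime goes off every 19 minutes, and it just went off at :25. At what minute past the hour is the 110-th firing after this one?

15

110·19 = 2090.
2090 = 34·60 + 50, so 2090 mod 60 = 50.
(25 + 50) mod 60 = 15.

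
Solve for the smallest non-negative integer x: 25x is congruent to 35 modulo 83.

25⁻¹ ≡ 10 (mod 83) because 25·10 = 250 = 3·83 + 1.
So x ≡ 10·35 = 350 ≡ 18 (mod 83).

18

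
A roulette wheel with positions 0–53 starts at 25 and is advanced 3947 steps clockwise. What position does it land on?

30

3947 mod 54 = 5 (since 73·54 = 3942).
(25 + 5) mod 54 = 30.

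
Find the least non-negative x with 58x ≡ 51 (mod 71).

7

The inverse of 58 mod 71 is 60 (since 58·60 = 3480 ≡ 1).
So x ≡ 60·51 = 3060 ≡ 7 (mod 71).
Check: 58·7 = 406 = 5·71 + 51.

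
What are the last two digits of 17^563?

13

Square-and-reduce mod 100: 17^1≡17, 17^2≡89, 17^4≡21, 17^8≡41, 17^16≡81, 17^32≡61, 17^64≡21, 17^128≡41, 17^256≡81, 17^512≡61.
Since 563 = 1 + 2 + 16 + 32 + 512 in binary, 17^563 ≡ 17·89·81·61·61 ≡ 13 (mod 100).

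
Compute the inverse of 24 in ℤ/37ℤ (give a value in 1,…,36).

24·17 = 408 = 11·37 + 1, so 24⁻¹ ≡ 17 (mod 37).

17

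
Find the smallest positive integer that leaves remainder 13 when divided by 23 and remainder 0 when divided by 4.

x ≡ 0 (mod 4) gives x ∈ {0, 4, 8, 12, 16, 20, 24, 28, …}.
The first of these with x mod 23 = 13 is 36.

36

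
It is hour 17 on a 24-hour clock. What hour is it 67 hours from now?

67 − 2·24 = 19, so 67 ≡ 19 (mod 24).
(17 + 19) mod 24 = 12.

12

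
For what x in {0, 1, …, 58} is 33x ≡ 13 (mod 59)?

The inverse of 33 mod 59 is 34 (since 33·34 = 1122 ≡ 1).
So x ≡ 34·13 = 442 ≡ 29 (mod 59).

29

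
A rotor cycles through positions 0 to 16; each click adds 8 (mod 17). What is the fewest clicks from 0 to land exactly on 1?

17 = 2·8 + 1
8 = 8·1 + 0
Back-substituting gives 8·15 ≡ 1 (mod 17).

15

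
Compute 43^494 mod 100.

49

Square-and-reduce mod 100: 43^1≡43, 43^2≡49, 43^4≡1, 43^8≡1, 43^16≡1, 43^32≡1, 43^64≡1, 43^128≡1, 43^256≡1.
Since 494 = 2 + 4 + 8 + 32 + 64 + 128 + 256 in binary, 43^494 ≡ 49·1·1·1·1·1·1 ≡ 49 (mod 100).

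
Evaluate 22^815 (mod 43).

By repeated squaring mod 43: 22^1≡22, 22^2≡11, 22^4≡35, 22^8≡21, 22^16≡11, 22^32≡35, 22^64≡21, 22^128≡11, 22^256≡35, 22^512≡21.
815 = 1 + 2 + 4 + 8 + 32 + 256 + 512, so 22^815 ≡ 22·11·35·21·35·35·21 ≡ 27 (mod 43).

27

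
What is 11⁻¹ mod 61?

50

11·50 = 550 = 9·61 + 1, so 11⁻¹ ≡ 50 (mod 61).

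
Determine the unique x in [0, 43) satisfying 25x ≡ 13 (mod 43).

16

25⁻¹ ≡ 31 (mod 43) because 25·31 = 775 = 18·43 + 1.
So x ≡ 31·13 = 403 ≡ 16 (mod 43).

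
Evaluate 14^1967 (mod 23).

By repeated squaring mod 23: 14^1≡14, 14^2≡12, 14^4≡6, 14^8≡13, 14^16≡8, 14^32≡18, 14^64≡2, 14^128≡4, 14^256≡16, 14^512≡3, 14^1024≡9.
1967 = 1 + 2 + 4 + 8 + 32 + 128 + 256 + 512 + 1024, so 14^1967 ≡ 14·12·6·13·18·4·16·3·9 ≡ 21 (mod 23).

21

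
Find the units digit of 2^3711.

8

The units digit of 2^n cycles with period 4: 2, 4, 8, 6, …
3711 mod 4 = 3, so the last digit matches 2^3 = 8.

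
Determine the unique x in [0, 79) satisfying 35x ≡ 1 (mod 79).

35⁻¹ ≡ 70 (mod 79) because 35·70 = 2450 = 31·79 + 1.
Multiplying both sides by 70: x ≡ 70·1 = 70 ≡ 70 (mod 79).

70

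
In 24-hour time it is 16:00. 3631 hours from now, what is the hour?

23

3631 − 151·24 = 7, so 3631 ≡ 7 (mod 24).
(16 + 7) mod 24 = 23.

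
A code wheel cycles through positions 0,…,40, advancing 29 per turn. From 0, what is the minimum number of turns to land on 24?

The inverse of 29 mod 41 is 17 (since 29·17 = 493 ≡ 1).
So x ≡ 17·24 = 408 ≡ 39 (mod 41).
Check: 29·39 = 1131 = 27·41 + 24.

39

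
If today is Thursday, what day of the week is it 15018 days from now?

Dividing 15018 by 7 gives quotient 2145 and remainder 3.
Thursday + 3 days → Sunday.

Sunday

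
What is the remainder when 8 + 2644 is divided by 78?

0

2644 = 33·78 + 70, so 2644 mod 78 = 70.
(8 + 70) mod 78 = 0.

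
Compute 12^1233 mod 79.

17

By repeated squaring mod 79: 12^1≡12, 12^2≡65, 12^4≡38, 12^8≡22, 12^16≡10, 12^32≡21, 12^64≡46, 12^128≡62, 12^256≡52, 12^512≡18, 12^1024≡8.
1233 = 1 + 16 + 64 + 128 + 1024, so 12^1233 ≡ 12·10·46·62·8 ≡ 17 (mod 79).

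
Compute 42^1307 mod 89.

Square-and-reduce mod 89: 42^1≡42, 42^2≡73, 42^4≡78, 42^8≡32, 42^16≡45, 42^32≡67, 42^64≡39, 42^128≡8, 42^256≡64, 42^512≡2, 42^1024≡4.
Since 1307 = 1 + 2 + 8 + 16 + 256 + 1024 in binary, 42^1307 ≡ 42·73·32·45·64·4 ≡ 80 (mod 89).

80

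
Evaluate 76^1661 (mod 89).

52

Square-and-reduce mod 89: 76^1≡76, 76^2≡80, 76^4≡81, 76^8≡64, 76^16≡2, 76^32≡4, 76^64≡16, 76^128≡78, 76^256≡32, 76^512≡45, 76^1024≡67.
Since 1661 = 1 + 4 + 8 + 16 + 32 + 64 + 512 + 1024 in binary, 76^1661 ≡ 76·81·64·2·4·16·45·67 ≡ 52 (mod 89).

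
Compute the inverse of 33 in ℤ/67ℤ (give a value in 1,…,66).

65

33·65 = 2145 = 32·67 + 1, so 33⁻¹ ≡ 65 (mod 67).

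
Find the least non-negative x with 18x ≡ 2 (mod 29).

18⁻¹ ≡ 21 (mod 29) because 18·21 = 378 = 13·29 + 1.
Multiplying both sides by 21: x ≡ 21·2 = 42 ≡ 13 (mod 29).

13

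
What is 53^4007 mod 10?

7

Last digits of 3^n: 3, 9, 7, 1 (period 4).
4007 leaves remainder 3 on division by 4, so 53^4007 ends in 7.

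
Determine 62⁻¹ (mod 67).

40

62·40 = 2480 = 37·67 + 1, so 62⁻¹ ≡ 40 (mod 67).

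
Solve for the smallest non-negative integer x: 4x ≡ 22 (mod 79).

45

4⁻¹ ≡ 20 (mod 79) because 4·20 = 80 = 1·79 + 1.
Multiplying both sides by 20: x ≡ 20·22 = 440 ≡ 45 (mod 79).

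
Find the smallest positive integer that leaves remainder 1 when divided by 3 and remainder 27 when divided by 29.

x ≡ 1 (mod 3) gives x ∈ {1, 4, 7, 10, 13, 16, 19, 22, …}.
The first of these with x mod 29 = 27 is 85.

85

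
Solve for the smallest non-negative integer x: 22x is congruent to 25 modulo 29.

The inverse of 22 mod 29 is 4 (since 22·4 = 88 ≡ 1).
Multiplying both sides by 4: x ≡ 4·25 = 100 ≡ 13 (mod 29).
Check: 22·13 = 286 = 9·29 + 25.

13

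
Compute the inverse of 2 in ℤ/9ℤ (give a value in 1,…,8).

2·5 = 10 = 1·9 + 1, so 2⁻¹ ≡ 5 (mod 9).

5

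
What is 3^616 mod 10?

1

Powers of 3 mod 10 repeat with period 4: 3, 9, 7, 1.
616 mod 4 = 0, so the last digit matches 3^4 = 1.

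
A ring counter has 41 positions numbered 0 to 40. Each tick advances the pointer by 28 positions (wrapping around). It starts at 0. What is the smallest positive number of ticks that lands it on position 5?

The inverse of 28 mod 41 is 22 (since 28·22 = 616 ≡ 1).
Multiplying both sides by 22: x ≡ 22·5 = 110 ≡ 28 (mod 41).

28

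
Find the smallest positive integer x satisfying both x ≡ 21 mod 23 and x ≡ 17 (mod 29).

481

x ≡ 21 (mod 23) gives x ∈ {21, 44, 67, 90, 113, 136, 159, 182, …}.
The first of these with x mod 29 = 17 is 481.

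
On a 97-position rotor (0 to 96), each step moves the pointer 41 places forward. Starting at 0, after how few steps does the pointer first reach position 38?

79

41⁻¹ ≡ 71 (mod 97) because 41·71 = 2911 = 30·97 + 1.
So x ≡ 71·38 = 2698 ≡ 79 (mod 97).
Check: 41·79 = 3239 = 33·97 + 38.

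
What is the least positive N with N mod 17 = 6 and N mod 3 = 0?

Since 3·6 ≡ 1 (mod 17), take x = 0 + 3·((6−0)·6 mod 17) = 0 + 3·2 = 6.
Check: 6 mod 17 = 6, 6 mod 3 = 0.

6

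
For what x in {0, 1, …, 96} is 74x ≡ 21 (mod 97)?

75

74⁻¹ ≡ 59 (mod 97) because 74·59 = 4366 = 45·97 + 1.
Multiplying both sides by 59: x ≡ 59·21 = 1239 ≡ 75 (mod 97).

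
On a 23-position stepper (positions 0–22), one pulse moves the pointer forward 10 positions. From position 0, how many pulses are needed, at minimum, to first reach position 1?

23 = 2·10 + 3
10 = 3·3 + 1
3 = 3·1 + 0
Back-substituting gives 10·7 ≡ 1 (mod 23).

7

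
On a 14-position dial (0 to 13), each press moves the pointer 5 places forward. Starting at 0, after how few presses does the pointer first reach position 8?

The inverse of 5 mod 14 is 3 (since 5·3 = 15 ≡ 1).
Multiplying both sides by 3: x ≡ 3·8 = 24 ≡ 10 (mod 14).

10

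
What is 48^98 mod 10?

The units digit of 48^n cycles with period 4: 8, 4, 2, 6, …
98 mod 4 = 2, so the last digit matches 8^2 = 4.

4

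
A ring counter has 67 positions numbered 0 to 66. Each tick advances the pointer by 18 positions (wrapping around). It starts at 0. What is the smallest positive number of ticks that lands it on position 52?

55

The inverse of 18 mod 67 is 41 (since 18·41 = 738 ≡ 1).
Multiplying both sides by 41: x ≡ 41·52 = 2132 ≡ 55 (mod 67).
Check: 18·55 = 990 = 14·67 + 52.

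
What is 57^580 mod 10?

1

Powers of 7 mod 10 repeat with period 4: 7, 9, 3, 1.
580 leaves remainder 0 on division by 4, so 57^580 ends in 1.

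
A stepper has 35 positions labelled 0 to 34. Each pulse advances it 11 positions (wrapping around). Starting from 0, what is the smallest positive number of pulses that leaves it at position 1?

11·16 = 176 = 5·35 + 1, so 11⁻¹ ≡ 16 (mod 35).

16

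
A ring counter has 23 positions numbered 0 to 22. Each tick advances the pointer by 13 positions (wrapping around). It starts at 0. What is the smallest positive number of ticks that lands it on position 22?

7

13⁻¹ ≡ 16 (mod 23) because 13·16 = 208 = 9·23 + 1.
So x ≡ 16·22 = 352 ≡ 7 (mod 23).
Check: 13·7 = 91 = 3·23 + 22.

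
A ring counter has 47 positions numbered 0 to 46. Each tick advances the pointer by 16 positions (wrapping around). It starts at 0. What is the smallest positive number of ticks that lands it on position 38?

20

The inverse of 16 mod 47 is 3 (since 16·3 = 48 ≡ 1).
So x ≡ 3·38 = 114 ≡ 20 (mod 47).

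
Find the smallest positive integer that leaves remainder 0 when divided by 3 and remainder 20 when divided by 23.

x ≡ 0 (mod 3) gives x ∈ {0, 3, 6, 9, 12, 15, 18, 21, …}.
The first of these with x mod 23 = 20 is 66.

66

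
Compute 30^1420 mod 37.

34

Successive squares of 30 mod 37: 30^1≡30, 30^2≡12, 30^4≡33, 30^8≡16, 30^16≡34, 30^32≡9, 30^64≡7, 30^128≡12, 30^256≡33, 30^512≡16, 30^1024≡34.
Since 1420 = 4 + 8 + 128 + 256 + 1024 in binary, 30^1420 ≡ 33·16·12·33·34 ≡ 34 (mod 37).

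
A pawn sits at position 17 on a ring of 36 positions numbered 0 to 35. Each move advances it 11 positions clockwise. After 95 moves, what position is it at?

18

95·11 = 1045.
1045 = 29·36 + 1, so 1045 mod 36 = 1.
(17 + 1) mod 36 = 18.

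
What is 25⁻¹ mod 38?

35

38 = 1·25 + 13
25 = 1·13 + 12
13 = 1·12 + 1
12 = 12·1 + 0
Back-substituting gives 25·35 ≡ 1 (mod 38).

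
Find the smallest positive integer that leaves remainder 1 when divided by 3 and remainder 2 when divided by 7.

x ≡ 1 (mod 3) gives x ∈ {1, 4, 7, 10, 13, 16}.
The first of these with x mod 7 = 2 is 16.

16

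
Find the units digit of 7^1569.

7

Last digits of 7^n: 7, 9, 3, 1 (period 4).
1569 mod 4 = 1, so the last digit matches 7^1 = 7.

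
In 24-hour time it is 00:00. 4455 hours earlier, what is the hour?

4455 mod 24 = 15 (since 185·24 = 4440).
(0 − 15) mod 24 = 9.

9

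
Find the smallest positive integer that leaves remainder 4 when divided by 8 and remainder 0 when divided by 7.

x ≡ 0 (mod 7) gives x ∈ {0, 7, 14, 21, 28}.
The first of these with x mod 8 = 4 is 28.

28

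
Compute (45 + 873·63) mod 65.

873·63 = 54999.
54999 − 846·65 = 9, so 54999 ≡ 9 (mod 65).
(45 + 9) mod 65 = 54.

54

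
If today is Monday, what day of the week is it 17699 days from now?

Thursday

17699 = 2528·7 + 3, so 17699 mod 7 = 3.
Monday + 3 days → Thursday.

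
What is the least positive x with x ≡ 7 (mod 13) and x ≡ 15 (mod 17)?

202

x ≡ 7 (mod 13) gives x ∈ {7, 20, 33, 46, 59, 72, 85, 98, …}.
The first of these with x mod 17 = 15 is 202.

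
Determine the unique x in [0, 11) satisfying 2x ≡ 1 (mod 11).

The inverse of 2 mod 11 is 6 (since 2·6 = 12 ≡ 1).
So x ≡ 6·1 = 6 ≡ 6 (mod 11).

6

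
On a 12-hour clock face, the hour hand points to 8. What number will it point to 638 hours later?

10

638 mod 12 = 2 (since 53·12 = 636).
8 + 2 → 10 on a 12-hour dial.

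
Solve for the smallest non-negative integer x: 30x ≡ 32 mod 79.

The inverse of 30 mod 79 is 29 (since 30·29 = 870 ≡ 1).
So x ≡ 29·32 = 928 ≡ 59 (mod 79).
Check: 30·59 = 1770 = 22·79 + 32.

59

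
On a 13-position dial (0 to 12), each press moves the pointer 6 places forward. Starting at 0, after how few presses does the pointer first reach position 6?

1

6⁻¹ ≡ 11 (mod 13) because 6·11 = 66 = 5·13 + 1.
So x ≡ 11·6 = 66 ≡ 1 (mod 13).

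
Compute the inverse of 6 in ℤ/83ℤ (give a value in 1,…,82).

6·14 = 84 = 1·83 + 1, so 6⁻¹ ≡ 14 (mod 83).

14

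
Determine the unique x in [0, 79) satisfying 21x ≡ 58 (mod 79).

21⁻¹ ≡ 64 (mod 79) because 21·64 = 1344 = 17·79 + 1.
So x ≡ 64·58 = 3712 ≡ 78 (mod 79).

78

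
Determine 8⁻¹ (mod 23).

3

23 = 2·8 + 7
8 = 1·7 + 1
7 = 7·1 + 0
Back-substituting gives 8·3 ≡ 1 (mod 23).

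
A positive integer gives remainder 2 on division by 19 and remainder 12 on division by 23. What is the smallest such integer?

173

Since 23·5 ≡ 1 (mod 19), take x = 12 + 23·((2−12)·5 mod 19) = 12 + 23·7 = 173.
Check: 173 mod 19 = 2, 173 mod 23 = 12.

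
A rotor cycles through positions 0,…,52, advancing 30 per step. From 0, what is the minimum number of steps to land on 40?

30⁻¹ ≡ 23 (mod 53) because 30·23 = 690 = 13·53 + 1.
Multiplying both sides by 23: x ≡ 23·40 = 920 ≡ 19 (mod 53).

19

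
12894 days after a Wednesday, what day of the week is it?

Wednesday

Dividing 12894 by 7 gives quotient 1842 and remainder 0.
Wednesday + 0 days → Wednesday.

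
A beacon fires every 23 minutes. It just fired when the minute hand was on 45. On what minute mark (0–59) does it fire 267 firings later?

6

267·23 = 6141.
Dividing 6141 by 60 gives quotient 102 and remainder 21.
(45 + 21) mod 60 = 6.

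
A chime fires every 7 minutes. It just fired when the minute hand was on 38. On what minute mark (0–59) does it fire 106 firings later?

106·7 = 742.
742 − 12·60 = 22, so 742 ≡ 22 (mod 60).
(38 + 22) mod 60 = 0.

0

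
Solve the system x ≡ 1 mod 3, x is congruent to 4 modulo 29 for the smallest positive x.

x ≡ 1 (mod 3) gives x ∈ {1, 4}.
The first of these with x mod 29 = 4 is 4.

4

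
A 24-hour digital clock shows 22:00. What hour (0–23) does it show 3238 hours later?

3238 = 134·24 + 22, so 3238 mod 24 = 22.
(22 + 22) mod 24 = 20.

20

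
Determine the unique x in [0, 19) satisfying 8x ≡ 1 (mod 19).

12

The inverse of 8 mod 19 is 12 (since 8·12 = 96 ≡ 1).
Multiplying both sides by 12: x ≡ 12·1 = 12 ≡ 12 (mod 19).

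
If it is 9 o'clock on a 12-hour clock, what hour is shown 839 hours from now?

8

839 − 69·12 = 11, so 839 ≡ 11 (mod 12).
9 + 11 → 8 on a 12-hour dial.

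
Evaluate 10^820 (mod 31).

Square-and-reduce mod 31: 10^1≡10, 10^2≡7, 10^4≡18, 10^8≡14, 10^16≡10, 10^32≡7, 10^64≡18, 10^128≡14, 10^256≡10, 10^512≡7.
Since 820 = 4 + 16 + 32 + 256 + 512 in binary, 10^820 ≡ 18·10·7·10·7 ≡ 5 (mod 31).

5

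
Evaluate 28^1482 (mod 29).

1

Successive squares of 28 mod 29: 28^1≡28, 28^2≡1, 28^4≡1, 28^8≡1, 28^16≡1, 28^32≡1, 28^64≡1, 28^128≡1, 28^256≡1, 28^512≡1, 28^1024≡1.
Since 1482 = 2 + 8 + 64 + 128 + 256 + 1024 in binary, 28^1482 ≡ 1·1·1·1·1·1 ≡ 1 (mod 29).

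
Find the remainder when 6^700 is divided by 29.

Successive squares of 6 mod 29: 6^1≡6, 6^2≡7, 6^4≡20, 6^8≡23, 6^16≡7, 6^32≡20, 6^64≡23, 6^128≡7, 6^256≡20, 6^512≡23.
700 = 4 + 8 + 16 + 32 + 128 + 512, so 6^700 ≡ 20·23·7·20·7·23 ≡ 1 (mod 29).

1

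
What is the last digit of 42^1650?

4

The units digit of 42^n cycles with period 4: 2, 4, 8, 6, …
1650 leaves remainder 2 on division by 4, so 42^1650 ends in 4.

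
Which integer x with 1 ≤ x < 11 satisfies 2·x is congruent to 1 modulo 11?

6

2·6 = 12 = 1·11 + 1, so 2⁻¹ ≡ 6 (mod 11).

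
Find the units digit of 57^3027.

The units digit of 57^n cycles with period 4: 7, 9, 3, 1, …
3027 leaves remainder 3 on division by 4, so 57^3027 ends in 3.

3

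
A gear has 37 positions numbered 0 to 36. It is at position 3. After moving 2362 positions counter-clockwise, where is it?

2362 mod 37 = 31 (since 63·37 = 2331).
(3 − 31) mod 37 = 9.

9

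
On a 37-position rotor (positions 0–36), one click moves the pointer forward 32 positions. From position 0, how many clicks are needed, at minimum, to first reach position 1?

22

37 = 1·32 + 5
32 = 6·5 + 2
5 = 2·2 + 1
2 = 2·1 + 0
Back-substituting gives 32·22 ≡ 1 (mod 37).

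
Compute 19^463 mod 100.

By repeated squaring mod 100: 19^1≡19, 19^2≡61, 19^4≡21, 19^8≡41, 19^16≡81, 19^32≡61, 19^64≡21, 19^128≡41, 19^256≡81.
Since 463 = 1 + 2 + 4 + 8 + 64 + 128 + 256 in binary, 19^463 ≡ 19·61·21·41·21·41·81 ≡ 59 (mod 100).

59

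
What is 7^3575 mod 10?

3

Last digits of 7^n: 7, 9, 3, 1 (period 4).
3575 leaves remainder 3 on division by 4, so 7^3575 ends in 3.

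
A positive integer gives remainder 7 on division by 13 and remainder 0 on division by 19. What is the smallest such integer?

x ≡ 7 (mod 13) gives x ∈ {7, 20, 33, 46, 59, 72, 85, 98, …}.
The first of these with x mod 19 = 0 is 228.

228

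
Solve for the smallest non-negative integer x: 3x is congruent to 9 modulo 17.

3

The inverse of 3 mod 17 is 6 (since 3·6 = 18 ≡ 1).
So x ≡ 6·9 = 54 ≡ 3 (mod 17).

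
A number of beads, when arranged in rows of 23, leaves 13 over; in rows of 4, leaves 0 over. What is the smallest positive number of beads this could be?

x ≡ 0 (mod 4) gives x ∈ {0, 4, 8, 12, 16, 20, 24, 28, …}.
The first of these with x mod 23 = 13 is 36.

36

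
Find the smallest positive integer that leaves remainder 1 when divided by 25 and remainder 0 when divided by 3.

51

x ≡ 0 (mod 3) gives x ∈ {0, 3, 6, 9, 12, 15, 18, 21, …}.
The first of these with x mod 25 = 1 is 51.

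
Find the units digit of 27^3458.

9

Powers of 7 mod 10 repeat with period 4: 7, 9, 3, 1.
3458 mod 4 = 2, so the last digit matches 7^2 = 9.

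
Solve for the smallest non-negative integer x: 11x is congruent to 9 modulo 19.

The inverse of 11 mod 19 is 7 (since 11·7 = 77 ≡ 1).
Multiplying both sides by 7: x ≡ 7·9 = 63 ≡ 6 (mod 19).
Check: 11·6 = 66 = 3·19 + 9.

6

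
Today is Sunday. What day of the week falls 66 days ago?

Thursday

66 mod 7 = 3 (since 9·7 = 63).
Sunday − 3 days → Thursday.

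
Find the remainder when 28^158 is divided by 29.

By repeated squaring mod 29: 28^1≡28, 28^2≡1, 28^4≡1, 28^8≡1, 28^16≡1, 28^32≡1, 28^64≡1, 28^128≡1.
Since 158 = 2 + 4 + 8 + 16 + 128 in binary, 28^158 ≡ 1·1·1·1·1 ≡ 1 (mod 29).

1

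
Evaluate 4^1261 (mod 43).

Square-and-reduce mod 43: 4^1≡4, 4^2≡16, 4^4≡41, 4^8≡4, 4^16≡16, 4^32≡41, 4^64≡4, 4^128≡16, 4^256≡41, 4^512≡4, 4^1024≡16.
1261 = 1 + 4 + 8 + 32 + 64 + 128 + 1024, so 4^1261 ≡ 4·41·4·41·4·16·16 ≡ 4 (mod 43).

4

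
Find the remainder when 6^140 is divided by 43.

36

Successive squares of 6 mod 43: 6^1≡6, 6^2≡36, 6^4≡6, 6^8≡36, 6^16≡6, 6^32≡36, 6^64≡6, 6^128≡36.
140 = 4 + 8 + 128, so 6^140 ≡ 6·36·36 ≡ 36 (mod 43).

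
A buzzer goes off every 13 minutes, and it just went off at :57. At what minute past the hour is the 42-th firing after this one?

3

42·13 = 546.
Dividing 546 by 60 gives quotient 9 and remainder 6.
(57 + 6) mod 60 = 3.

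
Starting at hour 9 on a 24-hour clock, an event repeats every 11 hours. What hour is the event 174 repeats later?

3

174·11 = 1914.
1914 − 79·24 = 18, so 1914 ≡ 18 (mod 24).
(9 + 18) mod 24 = 3.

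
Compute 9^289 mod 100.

89

Square-and-reduce mod 100: 9^1≡9, 9^2≡81, 9^4≡61, 9^8≡21, 9^16≡41, 9^32≡81, 9^64≡61, 9^128≡21, 9^256≡41.
289 = 1 + 32 + 256, so 9^289 ≡ 9·81·41 ≡ 89 (mod 100).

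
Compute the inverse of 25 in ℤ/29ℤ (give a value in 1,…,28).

25·7 = 175 = 6·29 + 1, so 25⁻¹ ≡ 7 (mod 29).

7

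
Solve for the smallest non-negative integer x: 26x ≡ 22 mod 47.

The inverse of 26 mod 47 is 38 (since 26·38 = 988 ≡ 1).
Multiplying both sides by 38: x ≡ 38·22 = 836 ≡ 37 (mod 47).

37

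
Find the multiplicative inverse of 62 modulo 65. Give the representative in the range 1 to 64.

43

62·43 = 2666 = 41·65 + 1, so 62⁻¹ ≡ 43 (mod 65).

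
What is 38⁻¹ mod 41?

27

41 = 1·38 + 3
38 = 12·3 + 2
3 = 1·2 + 1
2 = 2·1 + 0
Back-substituting gives 38·27 ≡ 1 (mod 41).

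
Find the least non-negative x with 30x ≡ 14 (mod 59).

28

30⁻¹ ≡ 2 (mod 59) because 30·2 = 60 = 1·59 + 1.
So x ≡ 2·14 = 28 ≡ 28 (mod 59).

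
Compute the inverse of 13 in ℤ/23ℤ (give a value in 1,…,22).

16

23 = 1·13 + 10
13 = 1·10 + 3
10 = 3·3 + 1
3 = 3·1 + 0
Back-substituting gives 13·16 ≡ 1 (mod 23).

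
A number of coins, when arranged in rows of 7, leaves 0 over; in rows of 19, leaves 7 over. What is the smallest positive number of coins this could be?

x ≡ 0 (mod 7) gives x ∈ {0, 7}.
The first of these with x mod 19 = 7 is 7.

7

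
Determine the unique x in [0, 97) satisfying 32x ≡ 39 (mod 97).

The inverse of 32 mod 97 is 94 (since 32·94 = 3008 ≡ 1).
Multiplying both sides by 94: x ≡ 94·39 = 3666 ≡ 77 (mod 97).

77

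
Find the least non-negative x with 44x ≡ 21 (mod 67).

The inverse of 44 mod 67 is 32 (since 44·32 = 1408 ≡ 1).
Multiplying both sides by 32: x ≡ 32·21 = 672 ≡ 2 (mod 67).

2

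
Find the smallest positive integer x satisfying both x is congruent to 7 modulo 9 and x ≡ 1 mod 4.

Since 4·7 ≡ 1 (mod 9), take x = 1 + 4·((7−1)·7 mod 9) = 1 + 4·6 = 25.
Check: 25 mod 9 = 7, 25 mod 4 = 1.

25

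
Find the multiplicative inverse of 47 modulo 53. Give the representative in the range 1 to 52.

44

53 = 1·47 + 6
47 = 7·6 + 5
6 = 1·5 + 1
5 = 5·1 + 0
Back-substituting gives 47·44 ≡ 1 (mod 53).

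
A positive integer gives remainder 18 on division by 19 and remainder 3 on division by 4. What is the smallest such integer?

x ≡ 3 (mod 4) gives x ∈ {3, 7, 11, 15, 19, 23, 27, 31, …}.
The first of these with x mod 19 = 18 is 75.

75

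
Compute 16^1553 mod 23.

3

Successive squares of 16 mod 23: 16^1≡16, 16^2≡3, 16^4≡9, 16^8≡12, 16^16≡6, 16^32≡13, 16^64≡8, 16^128≡18, 16^256≡2, 16^512≡4, 16^1024≡16.
1553 = 1 + 16 + 512 + 1024, so 16^1553 ≡ 16·6·4·16 ≡ 3 (mod 23).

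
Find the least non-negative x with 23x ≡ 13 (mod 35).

The inverse of 23 mod 35 is 32 (since 23·32 = 736 ≡ 1).
So x ≡ 32·13 = 416 ≡ 31 (mod 35).
Check: 23·31 = 713 = 20·35 + 13.

31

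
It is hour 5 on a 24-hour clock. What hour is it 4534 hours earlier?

4534 − 188·24 = 22, so 4534 ≡ 22 (mod 24).
(5 − 22) mod 24 = 7.

7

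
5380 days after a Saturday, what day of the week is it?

Dividing 5380 by 7 gives quotient 768 and remainder 4.
Saturday + 4 days → Wednesday.

Wednesday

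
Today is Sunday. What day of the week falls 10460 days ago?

Friday

10460 = 1494·7 + 2, so 10460 mod 7 = 2.
Sunday − 2 days → Friday.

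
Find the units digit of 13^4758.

Last digits of 3^n: 3, 9, 7, 1 (period 4).
4758 mod 4 = 2, so the last digit matches 3^2 = 9.

9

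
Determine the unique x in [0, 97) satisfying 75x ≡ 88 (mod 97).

93

The inverse of 75 mod 97 is 22 (since 75·22 = 1650 ≡ 1).
So x ≡ 22·88 = 1936 ≡ 93 (mod 97).
Check: 75·93 = 6975 = 71·97 + 88.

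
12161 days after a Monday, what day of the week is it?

Wednesday

Dividing 12161 by 7 gives quotient 1737 and remainder 2.
Monday + 2 days → Wednesday.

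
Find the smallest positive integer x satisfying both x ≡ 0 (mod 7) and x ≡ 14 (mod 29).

Since 29·1 ≡ 1 (mod 7), take x = 14 + 29·((0−14)·1 mod 7) = 14 + 29·0 = 14.
Check: 14 mod 7 = 0, 14 mod 29 = 14.

14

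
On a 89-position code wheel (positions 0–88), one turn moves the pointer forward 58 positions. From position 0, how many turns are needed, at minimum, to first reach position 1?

58·66 = 3828 = 43·89 + 1, so 58⁻¹ ≡ 66 (mod 89).

66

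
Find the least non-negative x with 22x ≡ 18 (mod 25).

19

22⁻¹ ≡ 8 (mod 25) because 22·8 = 176 = 7·25 + 1.
So x ≡ 8·18 = 144 ≡ 19 (mod 25).
Check: 22·19 = 418 = 16·25 + 18.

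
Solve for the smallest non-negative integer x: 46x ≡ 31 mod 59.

The inverse of 46 mod 59 is 9 (since 46·9 = 414 ≡ 1).
Multiplying both sides by 9: x ≡ 9·31 = 279 ≡ 43 (mod 59).
Check: 46·43 = 1978 = 33·59 + 31.

43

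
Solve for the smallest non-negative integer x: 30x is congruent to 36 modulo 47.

20

30⁻¹ ≡ 11 (mod 47) because 30·11 = 330 = 7·47 + 1.
Multiplying both sides by 11: x ≡ 11·36 = 396 ≡ 20 (mod 47).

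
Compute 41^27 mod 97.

Square-and-reduce mod 97: 41^1≡41, 41^2≡32, 41^4≡54, 41^8≡6, 41^16≡36.
27 = 1 + 2 + 8 + 16, so 41^27 ≡ 41·32·6·36 ≡ 55 (mod 97).

55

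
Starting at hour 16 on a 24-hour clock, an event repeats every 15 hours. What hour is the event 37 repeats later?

37·15 = 555.
555 = 23·24 + 3, so 555 mod 24 = 3.
(16 + 3) mod 24 = 19.

19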